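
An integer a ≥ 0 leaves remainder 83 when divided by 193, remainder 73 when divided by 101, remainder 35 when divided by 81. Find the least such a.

The moduli are pairwise coprime; N = 193·101·81 = 1578933.
N/193 = 8181; 8181 ≡ 75 (mod 193); 75·175 ≡ 1, so inverse 175.
N/101 = 15633; 15633 ≡ 79 (mod 101); 79·78 ≡ 1, so inverse 78.
N/81 = 19493; 19493 ≡ 53 (mod 81); 53·26 ≡ 1, so inverse 26.
a ≡ 83·8181·175 + 73·15633·78 + 35·19493·26 = 225581957.
225581957 mod 1578933 = 1373471.

1373471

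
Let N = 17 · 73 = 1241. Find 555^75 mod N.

1015

Mod 17: 555 ≡ 11; by Fermat, exponent reduces to 75 mod 16 = 11; 11^11 ≡ 12 (mod 17).
Mod 73: 555 ≡ 44; by Fermat, exponent reduces to 75 mod 72 = 3; 44^3 ≡ 66 (mod 73).
Combine by CRT: x ≡ 12 (mod 17), x ≡ 66 (mod 73) ⇒ x ≡ 1015 (mod 1241).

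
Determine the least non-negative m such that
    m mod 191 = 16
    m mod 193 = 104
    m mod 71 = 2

The moduli are pairwise coprime; N = 191·193·71 = 2617273.
N/191 = 13703; 13703 ≡ 142 (mod 191); 142·152 ≡ 1, so inverse 152.
N/193 = 13561; 13561 ≡ 51 (mod 193); 51·53 ≡ 1, so inverse 53.
N/71 = 36863; 36863 ≡ 14 (mod 71); 14·66 ≡ 1, so inverse 66.
m ≡ 16·13703·152 + 104·13561·53 + 2·36863·66 = 112939844.
112939844 mod 2617273 = 397105.

397105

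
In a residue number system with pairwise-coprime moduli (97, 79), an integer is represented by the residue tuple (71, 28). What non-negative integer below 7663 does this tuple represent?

265

From x ≡ 71 (mod 97) write x = 71 + 97t. Substituting into x ≡ 28 (mod 79) gives 97t ≡ 36 (mod 79), and since 18⁻¹ ≡ 22 (mod 79), t ≡ 2. Hence x ≡ 71 + 97·2 = 265 (mod 7663).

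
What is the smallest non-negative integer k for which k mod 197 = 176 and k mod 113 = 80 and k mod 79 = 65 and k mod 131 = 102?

30500701

The moduli are pairwise coprime; N = 197·113·79·131 = 230379089.
N/197 = 1169437; 1169437 ≡ 45 (mod 197); 45·162 ≡ 1, so inverse 162.
N/113 = 2038753; 2038753 ≡ 7 (mod 113); 7·97 ≡ 1, so inverse 97.
N/79 = 2916191; 2916191 ≡ 64 (mod 79); 64·21 ≡ 1, so inverse 21.
N/131 = 1758619; 1758619 ≡ 75 (mod 131); 75·7 ≡ 1, so inverse 7.
k ≡ 176·1169437·162 + 80·2038753·97 + 65·2916191·21 + 102·1758619·7 = 54399965705.
54399965705 mod 230379089 = 30500701.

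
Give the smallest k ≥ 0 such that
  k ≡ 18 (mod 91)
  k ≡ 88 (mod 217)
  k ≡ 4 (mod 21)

5296

gcd(91, 217) = 7 and 7 | (88 − 18), so the pair is consistent; merging gives k ≡ 2475 (mod 2821), where 2821 = lcm(91, 217).
gcd(2821, 21) = 7 and 7 | (4 − 2475), so the pair is consistent; merging gives k ≡ 5296 (mod 8463), where 8463 = lcm(2821, 21).
The solution is unique modulo lcm(91, 217, 21) = 8463.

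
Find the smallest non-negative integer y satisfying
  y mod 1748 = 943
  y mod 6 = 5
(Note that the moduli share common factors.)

4439

gcd(1748, 6) = 2 and 2 | (5 − 943), so the pair is consistent; merging gives y ≡ 4439 (mod 5244), where 5244 = lcm(1748, 6).
The solution is unique modulo lcm(1748, 6) = 5244.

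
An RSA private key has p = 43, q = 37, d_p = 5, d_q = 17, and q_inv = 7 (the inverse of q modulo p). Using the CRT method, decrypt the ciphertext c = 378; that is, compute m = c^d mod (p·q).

1022

m₁ = c^(d_p) mod p: c ≡ 34 (mod 43), and 34^5 mod 43 = 33.
m₂ = c^(d_q) mod q: c ≡ 8 (mod 37), and 8^17 mod 37 = 23.
h = q_inv·(m₁ − m₂) mod p = 7·(33 − 23) mod 43 = 27.
m = m₂ + h·q = 23 + 27·37 = 1022.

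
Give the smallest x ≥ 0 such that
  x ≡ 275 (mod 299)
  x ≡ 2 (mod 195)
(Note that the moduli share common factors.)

gcd(299, 195) = 13 and 13 | (2 − 275), so the pair is consistent; merging gives x ≡ 1172 (mod 4485), where 4485 = lcm(299, 195).
The solution is unique modulo lcm(299, 195) = 4485.

1172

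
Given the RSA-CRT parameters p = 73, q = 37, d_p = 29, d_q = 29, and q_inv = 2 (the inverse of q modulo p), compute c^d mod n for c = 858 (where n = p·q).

m₁ = c^(d_p) mod p: c ≡ 55 (mod 73), and 55^29 mod 73 = 32.
m₂ = c^(d_q) mod q: c ≡ 7 (mod 37), and 7^29 mod 37 = 12.
h = q_inv·(m₁ − m₂) mod p = 2·(32 − 12) mod 73 = 40.
m = m₂ + h·q = 12 + 40·37 = 1492.

1492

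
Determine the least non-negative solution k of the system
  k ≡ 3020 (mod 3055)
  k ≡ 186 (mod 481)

Combine the congruences pairwise.
gcd(3055, 481) = 13 and 13 | (186 − 3020), so the pair is consistent; merging gives k ≡ 21350 (mod 113035), where 113035 = lcm(3055, 481).
The solution is unique modulo lcm(3055, 481) = 113035.

21350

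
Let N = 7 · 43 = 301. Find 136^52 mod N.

165

Mod 7: 136 ≡ 3; by Fermat, exponent reduces to 52 mod 6 = 4; 3^4 ≡ 4 (mod 7).
Mod 43: 136 ≡ 7; by Fermat, exponent reduces to 52 mod 42 = 10; 7^10 ≡ 36 (mod 43).
Combine by CRT: x ≡ 4 (mod 7), x ≡ 36 (mod 43) ⇒ x ≡ 165 (mod 301).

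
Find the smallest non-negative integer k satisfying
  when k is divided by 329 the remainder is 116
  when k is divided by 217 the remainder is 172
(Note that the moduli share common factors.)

Combine the congruences pairwise.
gcd(329, 217) = 7 and 7 | (172 − 116), so the pair is consistent; merging gives k ≡ 5380 (mod 10199), where 10199 = lcm(329, 217).
The solution is unique modulo lcm(329, 217) = 10199.

5380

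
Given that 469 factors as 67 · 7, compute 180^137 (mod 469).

353

Mod 67: 180 ≡ 46; by Fermat, exponent reduces to 137 mod 66 = 5; 46^5 ≡ 18 (mod 67).
Mod 7: 180 ≡ 5; by Fermat, exponent reduces to 137 mod 6 = 5; 5^5 ≡ 3 (mod 7).
Combine by CRT: x ≡ 18 (mod 67), x ≡ 3 (mod 7) ⇒ x ≡ 353 (mod 469).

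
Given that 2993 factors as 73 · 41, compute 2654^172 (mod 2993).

Mod 73: 2654 ≡ 26; by Fermat, exponent reduces to 172 mod 72 = 28; 26^28 ≡ 41 (mod 73).
Mod 41: 2654 ≡ 30; by Fermat, exponent reduces to 172 mod 40 = 12; 30^12 ≡ 23 (mod 41).
Combine by CRT: x ≡ 41 (mod 73), x ≡ 23 (mod 41) ⇒ x ≡ 187 (mod 2993).

187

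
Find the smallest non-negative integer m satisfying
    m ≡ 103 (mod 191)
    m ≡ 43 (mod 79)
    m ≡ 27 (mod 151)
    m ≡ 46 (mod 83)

From m ≡ 103 (mod 191) write m = 103 + 191t. Substituting into m ≡ 43 (mod 79) gives 191t ≡ 19 (mod 79), and since 33⁻¹ ≡ 12 (mod 79), t ≡ 70. Hence m ≡ 103 + 191·70 = 13473 (mod 15089).
From m ≡ 13473 (mod 15089) write m = 13473 + 15089t. Substituting into m ≡ 27 (mod 151) gives 15089t ≡ 144 (mod 151), and since 140⁻¹ ≡ 96 (mod 151), t ≡ 83. Hence m ≡ 13473 + 15089·83 = 1265860 (mod 2278439).
From m ≡ 1265860 (mod 2278439) write m = 1265860 + 2278439t. Substituting into m ≡ 46 (mod 83) gives 2278439t ≡ 19 (mod 83), and since 6⁻¹ ≡ 14 (mod 83), t ≡ 17. Hence m ≡ 1265860 + 2278439·17 = 39999323 (mod 189110437).

39999323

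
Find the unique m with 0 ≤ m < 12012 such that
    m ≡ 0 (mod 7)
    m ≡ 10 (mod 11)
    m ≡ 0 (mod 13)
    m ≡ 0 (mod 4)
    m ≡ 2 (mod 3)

The moduli are pairwise coprime; N = 7·11·13·4·3 = 12012.
N/7 = 1716; 1716 ≡ 1 (mod 7), inverse 1.
N/11 = 1092; 1092 ≡ 3 (mod 11); 3·4 ≡ 1, so inverse 4.
N/13 = 924; 924 ≡ 1 (mod 13), inverse 1.
N/4 = 3003; 3003 ≡ 3 (mod 4); 3·3 ≡ 1, so inverse 3.
N/3 = 4004; 4004 ≡ 2 (mod 3); 2·2 ≡ 1, so inverse 2.
m ≡ 0·1716·1 + 10·1092·4 + 0·924·1 + 0·3003·3 + 2·4004·2 = 59696.
59696 mod 12012 = 11648.

11648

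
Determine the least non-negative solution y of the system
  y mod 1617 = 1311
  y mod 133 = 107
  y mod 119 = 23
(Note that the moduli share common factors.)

471858

gcd(1617, 133) = 7 and 7 | (107 − 1311), so the pair is consistent; merging gives y ≡ 11013 (mod 30723), where 30723 = lcm(1617, 133).
gcd(30723, 119) = 7 and 7 | (23 − 11013), so the pair is consistent; merging gives y ≡ 471858 (mod 522291), where 522291 = lcm(30723, 119).
The solution is unique modulo lcm(1617, 133, 119) = 522291.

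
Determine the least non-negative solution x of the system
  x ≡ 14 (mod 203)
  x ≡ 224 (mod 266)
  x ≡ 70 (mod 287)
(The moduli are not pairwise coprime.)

27622

gcd(203, 266) = 7 and 7 | (224 − 14), so the pair is consistent; merging gives x ≡ 4480 (mod 7714), where 7714 = lcm(203, 266).
gcd(7714, 287) = 7 and 7 | (70 − 4480), so the pair is consistent; merging gives x ≡ 27622 (mod 316274), where 316274 = lcm(7714, 287).
The solution is unique modulo lcm(203, 266, 287) = 316274.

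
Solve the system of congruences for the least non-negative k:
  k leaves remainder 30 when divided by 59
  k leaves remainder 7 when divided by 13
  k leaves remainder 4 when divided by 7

The moduli are pairwise coprime; N = 59·13·7 = 5369.
N/59 = 91; 91 ≡ 32 (mod 59); 32·24 ≡ 1, so inverse 24.
N/13 = 413; 413 ≡ 10 (mod 13); 10·4 ≡ 1, so inverse 4.
N/7 = 767; 767 ≡ 4 (mod 7); 4·2 ≡ 1, so inverse 2.
k ≡ 30·91·24 + 7·413·4 + 4·767·2 = 83220.
83220 mod 5369 = 2685.

2685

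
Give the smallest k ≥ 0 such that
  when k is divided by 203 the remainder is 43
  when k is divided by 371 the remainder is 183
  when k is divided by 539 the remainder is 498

324437

Combine the congruences pairwise.
gcd(203, 371) = 7 and 7 | (183 − 43), so the pair is consistent; merging gives k ≡ 1667 (mod 10759), where 10759 = lcm(203, 371).
gcd(10759, 539) = 7 and 7 | (498 − 1667), so the pair is consistent; merging gives k ≡ 324437 (mod 828443), where 828443 = lcm(10759, 539).
The solution is unique modulo lcm(203, 371, 539) = 828443.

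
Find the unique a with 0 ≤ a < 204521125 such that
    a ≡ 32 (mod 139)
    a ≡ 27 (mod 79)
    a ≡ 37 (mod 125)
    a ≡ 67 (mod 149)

From a ≡ 32 (mod 139) write a = 32 + 139t. Substituting into a ≡ 27 (mod 79) gives 139t ≡ 74 (mod 79), and since 60⁻¹ ≡ 54 (mod 79), t ≡ 46. Hence a ≡ 32 + 139·46 = 6426 (mod 10981).
From a ≡ 6426 (mod 10981) write a = 6426 + 10981t. Substituting into a ≡ 37 (mod 125) gives 10981t ≡ 111 (mod 125), and since 106⁻¹ ≡ 46 (mod 125), t ≡ 106. Hence a ≡ 6426 + 10981·106 = 1170412 (mod 1372625).
From a ≡ 1170412 (mod 1372625) write a = 1170412 + 1372625t. Substituting into a ≡ 67 (mod 149) gives 1372625t ≡ 50 (mod 149), and since 37⁻¹ ≡ 145 (mod 149), t ≡ 98. Hence a ≡ 1170412 + 1372625·98 = 135687662 (mod 204521125).

135687662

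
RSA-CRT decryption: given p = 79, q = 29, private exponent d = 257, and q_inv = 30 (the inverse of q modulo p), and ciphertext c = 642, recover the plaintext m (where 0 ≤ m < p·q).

d_p = d mod (p−1) = 257 mod 78 = 23; d_q = d mod (q−1) = 5.
m₁ = c^(d_p) mod p: c ≡ 10 (mod 79), and 10^23 mod 79 = 38.
m₂ = c^(d_q) mod q: c ≡ 4 (mod 29), and 4^5 mod 29 = 9.
h = q_inv·(m₁ − m₂) mod p = 30·(38 − 9) mod 79 = 1.
m = m₂ + h·q = 9 + 1·29 = 38.

38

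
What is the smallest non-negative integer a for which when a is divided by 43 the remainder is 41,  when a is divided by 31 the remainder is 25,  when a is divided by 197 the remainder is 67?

256364

From a ≡ 41 (mod 43) write a = 41 + 43t. Substituting into a ≡ 25 (mod 31) gives 43t ≡ 15 (mod 31), and since 12⁻¹ ≡ 13 (mod 31), t ≡ 9. Hence a ≡ 41 + 43·9 = 428 (mod 1333).
From a ≡ 428 (mod 1333) write a = 428 + 1333t. Substituting into a ≡ 67 (mod 197) gives 1333t ≡ 33 (mod 197), and since 151⁻¹ ≡ 167 (mod 197), t ≡ 192. Hence a ≡ 428 + 1333·192 = 256364 (mod 262601).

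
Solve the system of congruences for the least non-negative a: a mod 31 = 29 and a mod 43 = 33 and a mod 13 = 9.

The moduli are pairwise coprime; N = 31·43·13 = 17329.
N/31 = 559; 559 ≡ 1 (mod 31), inverse 1.
N/43 = 403; 403 ≡ 16 (mod 43); 16·35 ≡ 1, so inverse 35.
N/13 = 1333; 1333 ≡ 7 (mod 13); 7·2 ≡ 1, so inverse 2.
a ≡ 29·559·1 + 33·403·35 + 9·1333·2 = 505670.
505670 mod 17329 = 3129.

3129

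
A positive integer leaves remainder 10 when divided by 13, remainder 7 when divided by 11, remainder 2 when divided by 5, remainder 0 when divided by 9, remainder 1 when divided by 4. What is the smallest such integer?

17937

From n ≡ 10 (mod 13) write n = 10 + 13t. Substituting into n ≡ 7 (mod 11) gives 13t ≡ 8 (mod 11), and since 2⁻¹ ≡ 6 (mod 11), t ≡ 4. Hence n ≡ 10 + 13·4 = 62 (mod 143).
From n ≡ 62 (mod 143) write n = 62 + 143t. Substituting into n ≡ 2 (mod 5) gives 143t ≡ 0 (mod 5), and since 3⁻¹ ≡ 2 (mod 5), t ≡ 0. Hence n ≡ 62 + 143·0 = 62 (mod 715).
From n ≡ 62 (mod 715) write n = 62 + 715t. Substituting into n ≡ 0 (mod 9) gives 715t ≡ 1 (mod 9), and since 4⁻¹ ≡ 7 (mod 9), t ≡ 7. Hence n ≡ 62 + 715·7 = 5067 (mod 6435).
From n ≡ 5067 (mod 6435) write n = 5067 + 6435t. Substituting into n ≡ 1 (mod 4) gives 6435t ≡ 2 (mod 4), and since 3⁻¹ ≡ 3 (mod 4), t ≡ 2. Hence n ≡ 5067 + 6435·2 = 17937 (mod 25740).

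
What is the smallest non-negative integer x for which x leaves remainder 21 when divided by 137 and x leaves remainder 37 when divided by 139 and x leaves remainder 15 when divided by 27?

151269

From x ≡ 21 (mod 137) write x = 21 + 137t. Substituting into x ≡ 37 (mod 139) gives 137t ≡ 16 (mod 139), and since 137⁻¹ ≡ 69 (mod 139), t ≡ 131. Hence x ≡ 21 + 137·131 = 17968 (mod 19043).
From x ≡ 17968 (mod 19043) write x = 17968 + 19043t. Substituting into x ≡ 15 (mod 27) gives 19043t ≡ 2 (mod 27), and since 8⁻¹ ≡ 17 (mod 27), t ≡ 7. Hence x ≡ 17968 + 19043·7 = 151269 (mod 514161).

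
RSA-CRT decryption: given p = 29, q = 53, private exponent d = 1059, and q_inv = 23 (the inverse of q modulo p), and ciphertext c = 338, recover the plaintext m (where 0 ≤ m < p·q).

482

d_p = d mod (p−1) = 1059 mod 28 = 23; d_q = d mod (q−1) = 19.
m₁ = c^(d_p) mod p: c ≡ 19 (mod 29), and 19^23 mod 29 = 18.
m₂ = c^(d_q) mod q: c ≡ 20 (mod 53), and 20^19 mod 53 = 5.
h = q_inv·(m₁ − m₂) mod p = 23·(18 − 5) mod 29 = 9.
m = m₂ + h·q = 5 + 9·53 = 482.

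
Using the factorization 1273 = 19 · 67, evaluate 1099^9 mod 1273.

Mod 19: 1099 ≡ 16; 16^9 ≡ 1 (mod 19).
Mod 67: 1099 ≡ 27; 27^9 ≡ 42 (mod 67).
Combine by CRT: x ≡ 1 (mod 19), x ≡ 42 (mod 67) ⇒ x ≡ 913 (mod 1273).

913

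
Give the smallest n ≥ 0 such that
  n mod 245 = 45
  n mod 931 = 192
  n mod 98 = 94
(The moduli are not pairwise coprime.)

Combine the congruences pairwise.
gcd(245, 931) = 49 and 49 | (192 − 45), so the pair is consistent; merging gives n ≡ 2985 (mod 4655), where 4655 = lcm(245, 931).
gcd(4655, 98) = 49 and 49 | (94 − 2985), so the pair is consistent; merging gives n ≡ 7640 (mod 9310), where 9310 = lcm(4655, 98).
The solution is unique modulo lcm(245, 931, 98) = 9310.

7640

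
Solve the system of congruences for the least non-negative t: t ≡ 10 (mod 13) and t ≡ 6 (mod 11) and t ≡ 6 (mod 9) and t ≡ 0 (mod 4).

4560

From t ≡ 10 (mod 13) write t = 10 + 13s. Substituting into t ≡ 6 (mod 11) gives 13s ≡ 7 (mod 11), and since 2⁻¹ ≡ 6 (mod 11), s ≡ 9. Hence t ≡ 10 + 13·9 = 127 (mod 143).
From t ≡ 127 (mod 143) write t = 127 + 143s. Substituting into t ≡ 6 (mod 9) gives 143s ≡ 5 (mod 9), and since 8⁻¹ ≡ 8 (mod 9), s ≡ 4. Hence t ≡ 127 + 143·4 = 699 (mod 1287).
From t ≡ 699 (mod 1287) write t = 699 + 1287s. Substituting into t ≡ 0 (mod 4) gives 1287s ≡ 1 (mod 4), and since 3⁻¹ ≡ 3 (mod 4), s ≡ 3. Hence t ≡ 699 + 1287·3 = 4560 (mod 5148).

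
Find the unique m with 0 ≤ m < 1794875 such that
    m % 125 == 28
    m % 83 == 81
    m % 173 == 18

604653

Combine the congruences pairwise.
From m ≡ 28 (mod 125) write m = 28 + 125t. Substituting into m ≡ 81 (mod 83) gives 125t ≡ 53 (mod 83), and since 42⁻¹ ≡ 2 (mod 83), t ≡ 23. Hence m ≡ 28 + 125·23 = 2903 (mod 10375).
From m ≡ 2903 (mod 10375) write m = 2903 + 10375t. Substituting into m ≡ 18 (mod 173) gives 10375t ≡ 56 (mod 173), and since 168⁻¹ ≡ 69 (mod 173), t ≡ 58. Hence m ≡ 2903 + 10375·58 = 604653 (mod 1794875).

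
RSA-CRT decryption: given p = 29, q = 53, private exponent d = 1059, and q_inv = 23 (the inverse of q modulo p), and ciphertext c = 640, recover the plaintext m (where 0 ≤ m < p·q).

d_p = d mod (p−1) = 1059 mod 28 = 23; d_q = d mod (q−1) = 19.
m₁ = c^(d_p) mod p: c ≡ 2 (mod 29), and 2^23 mod 29 = 10.
m₂ = c^(d_q) mod q: c ≡ 4 (mod 53), and 4^19 mod 53 = 38.
h = q_inv·(m₁ − m₂) mod p = 23·(10 − 38) mod 29 = 23.
m = m₂ + h·q = 38 + 23·53 = 1257.

1257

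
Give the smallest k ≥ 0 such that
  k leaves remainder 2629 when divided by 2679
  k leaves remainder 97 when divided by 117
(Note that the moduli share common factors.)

gcd(2679, 117) = 3 and 3 | (97 − 2629), so the pair is consistent; merging gives k ≡ 45493 (mod 104481), where 104481 = lcm(2679, 117).
The solution is unique modulo lcm(2679, 117) = 104481.

45493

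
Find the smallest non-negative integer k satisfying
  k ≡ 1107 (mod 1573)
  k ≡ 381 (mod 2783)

30994

Combine the congruences pairwise.
gcd(1573, 2783) = 121 and 121 | (381 − 1107), so the pair is consistent; merging gives k ≡ 30994 (mod 36179), where 36179 = lcm(1573, 2783).
The solution is unique modulo lcm(1573, 2783) = 36179.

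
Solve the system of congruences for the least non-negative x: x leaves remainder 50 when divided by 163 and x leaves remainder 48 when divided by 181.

From x ≡ 50 (mod 163) write x = 50 + 163t. Substituting into x ≡ 48 (mod 181) gives 163t ≡ 179 (mod 181), and since 163⁻¹ ≡ 10 (mod 181), t ≡ 161. Hence x ≡ 50 + 163·161 = 26293 (mod 29503).

26293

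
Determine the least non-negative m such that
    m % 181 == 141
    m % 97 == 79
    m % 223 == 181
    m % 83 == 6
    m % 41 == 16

The moduli are pairwise coprime; N = 181·97·223·83·41 = 13323463033.
N/181 = 73610293; 73610293 ≡ 127 (mod 181); 127·124 ≡ 1, so inverse 124.
N/97 = 137355289; 137355289 ≡ 88 (mod 97); 88·43 ≡ 1, so inverse 43.
N/223 = 59746471; 59746471 ≡ 88 (mod 223); 88·185 ≡ 1, so inverse 185.
N/83 = 160523651; 160523651 ≡ 74 (mod 83); 74·46 ≡ 1, so inverse 46.
N/41 = 324962513; 324962513 ≡ 39 (mod 41); 39·20 ≡ 1, so inverse 20.
m ≡ 141·73610293·124 + 79·137355289·43 + 181·59746471·185 + 6·160523651·46 + 16·324962513·20 = 3902501392816.
3902501392816 mod 13323463033 = 12050187180.

12050187180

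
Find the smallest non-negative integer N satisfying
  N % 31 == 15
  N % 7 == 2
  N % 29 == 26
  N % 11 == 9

Combine the congruences pairwise.
From N ≡ 15 (mod 31) write N = 15 + 31t. Substituting into N ≡ 2 (mod 7) gives 31t ≡ 1 (mod 7), and since 3⁻¹ ≡ 5 (mod 7), t ≡ 5. Hence N ≡ 15 + 31·5 = 170 (mod 217).
From N ≡ 170 (mod 217) write N = 170 + 217t. Substituting into N ≡ 26 (mod 29) gives 217t ≡ 1 (mod 29), and since 14⁻¹ ≡ 27 (mod 29), t ≡ 27. Hence N ≡ 170 + 217·27 = 6029 (mod 6293).
From N ≡ 6029 (mod 6293) write N = 6029 + 6293t. Substituting into N ≡ 9 (mod 11) gives 6293t ≡ 8 (mod 11), and since 1⁻¹ ≡ 1 (mod 11), t ≡ 8. Hence N ≡ 6029 + 6293·8 = 56373 (mod 69223).

56373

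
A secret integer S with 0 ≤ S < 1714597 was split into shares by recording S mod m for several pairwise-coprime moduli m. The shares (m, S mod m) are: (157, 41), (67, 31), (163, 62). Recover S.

The moduli are pairwise coprime; N = 157·67·163 = 1714597.
N/157 = 10921; 10921 ≡ 88 (mod 157); 88·91 ≡ 1, so inverse 91.
N/67 = 25591; 25591 ≡ 64 (mod 67); 64·22 ≡ 1, so inverse 22.
N/163 = 10519; 10519 ≡ 87 (mod 163); 87·15 ≡ 1, so inverse 15.
S ≡ 41·10921·91 + 31·25591·22 + 62·10519·15 = 67981983.
67981983 mod 1714597 = 1112700.

1112700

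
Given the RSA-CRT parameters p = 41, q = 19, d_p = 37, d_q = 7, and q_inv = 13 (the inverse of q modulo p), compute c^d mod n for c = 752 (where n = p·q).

68

m₁ = c^(d_p) mod p: c ≡ 14 (mod 41), and 14^37 mod 41 = 27.
m₂ = c^(d_q) mod q: c ≡ 11 (mod 19), and 11^7 mod 19 = 11.
h = q_inv·(m₁ − m₂) mod p = 13·(27 − 11) mod 41 = 3.
m = m₂ + h·q = 11 + 3·19 = 68.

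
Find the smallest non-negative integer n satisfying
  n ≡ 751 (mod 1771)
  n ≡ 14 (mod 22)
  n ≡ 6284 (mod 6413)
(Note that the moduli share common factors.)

Combine the congruences pairwise.
gcd(1771, 22) = 11 and 11 | (14 − 751), so the pair is consistent; merging gives n ≡ 2522 (mod 3542), where 3542 = lcm(1771, 22).
gcd(3542, 6413) = 11 and 11 | (6284 − 2522), so the pair is consistent; merging gives n ≡ 211500 (mod 2064986), where 2064986 = lcm(3542, 6413).
The solution is unique modulo lcm(1771, 22, 6413) = 2064986.

211500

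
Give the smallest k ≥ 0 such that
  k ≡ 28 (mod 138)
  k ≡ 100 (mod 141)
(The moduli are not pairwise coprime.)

gcd(138, 141) = 3 and 3 | (100 − 28), so the pair is consistent; merging gives k ≡ 3202 (mod 6486), where 6486 = lcm(138, 141).
The solution is unique modulo lcm(138, 141) = 6486.

3202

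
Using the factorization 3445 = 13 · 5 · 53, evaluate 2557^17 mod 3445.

Mod 13: 2557 ≡ 9; by Fermat, exponent reduces to 17 mod 12 = 5; 9^5 ≡ 3 (mod 13).
Mod 5: 2557 ≡ 2; by Fermat, exponent reduces to 17 mod 4 = 1; 2^1 ≡ 2 (mod 5).
Mod 53: 2557 ≡ 13; 13^17 ≡ 47 (mod 53).
Combine by CRT: x ≡ 3 (mod 13), x ≡ 2 (mod 5), x ≡ 47 (mod 53) ⇒ x ≡ 3227 (mod 3445).

3227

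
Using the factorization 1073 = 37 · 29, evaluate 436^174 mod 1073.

813

Mod 37: 436 ≡ 29; by Fermat, exponent reduces to 174 mod 36 = 30; 29^30 ≡ 36 (mod 37).
Mod 29: 436 ≡ 1; by Fermat, exponent reduces to 174 mod 28 = 6; 1^6 ≡ 1 (mod 29).
Combine by CRT: x ≡ 36 (mod 37), x ≡ 1 (mod 29) ⇒ x ≡ 813 (mod 1073).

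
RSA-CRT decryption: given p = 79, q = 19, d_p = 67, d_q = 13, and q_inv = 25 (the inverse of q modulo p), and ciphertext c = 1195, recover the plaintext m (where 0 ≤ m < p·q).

m₁ = c^(d_p) mod p: c ≡ 10 (mod 79), and 10^67 mod 79 = 21.
m₂ = c^(d_q) mod q: c ≡ 17 (mod 19), and 17^13 mod 19 = 16.
h = q_inv·(m₁ − m₂) mod p = 25·(21 − 16) mod 79 = 46.
m = m₂ + h·q = 16 + 46·19 = 890.

890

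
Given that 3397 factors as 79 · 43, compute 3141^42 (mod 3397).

Mod 79: 3141 ≡ 60; 60^42 ≡ 65 (mod 79).
Mod 43: 3141 ≡ 2; since 42 | 42, by Fermat 2^42 ≡ 1 (mod 43).
Combine by CRT: x ≡ 65 (mod 79), x ≡ 1 (mod 43) ⇒ x ≡ 302 (mod 3397).

302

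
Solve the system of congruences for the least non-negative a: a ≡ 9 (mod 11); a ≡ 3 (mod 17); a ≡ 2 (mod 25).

2077

The moduli are pairwise coprime; N = 11·17·25 = 4675.
N/11 = 425; 425 ≡ 7 (mod 11); 7·8 ≡ 1, so inverse 8.
N/17 = 275; 275 ≡ 3 (mod 17); 3·6 ≡ 1, so inverse 6.
N/25 = 187; 187 ≡ 12 (mod 25); 12·23 ≡ 1, so inverse 23.
a ≡ 9·425·8 + 3·275·6 + 2·187·23 = 44152.
44152 mod 4675 = 2077.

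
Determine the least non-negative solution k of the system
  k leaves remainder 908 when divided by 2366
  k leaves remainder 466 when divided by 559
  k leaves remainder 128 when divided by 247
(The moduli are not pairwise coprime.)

175992

Combine the congruences pairwise.
gcd(2366, 559) = 13 and 13 | (466 − 908), so the pair is consistent; merging gives k ≡ 74254 (mod 101738), where 101738 = lcm(2366, 559).
gcd(101738, 247) = 13 and 13 | (128 − 74254), so the pair is consistent; merging gives k ≡ 175992 (mod 1933022), where 1933022 = lcm(101738, 247).
The solution is unique modulo lcm(2366, 559, 247) = 1933022.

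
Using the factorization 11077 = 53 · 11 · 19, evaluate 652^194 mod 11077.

1335

Mod 53: 652 ≡ 16; by Fermat, exponent reduces to 194 mod 52 = 38; 16^38 ≡ 10 (mod 53).
Mod 11: 652 ≡ 3; by Fermat, exponent reduces to 194 mod 10 = 4; 3^4 ≡ 4 (mod 11).
Mod 19: 652 ≡ 6; by Fermat, exponent reduces to 194 mod 18 = 14; 6^14 ≡ 5 (mod 19).
Combine by CRT: x ≡ 10 (mod 53), x ≡ 4 (mod 11), x ≡ 5 (mod 19) ⇒ x ≡ 1335 (mod 11077).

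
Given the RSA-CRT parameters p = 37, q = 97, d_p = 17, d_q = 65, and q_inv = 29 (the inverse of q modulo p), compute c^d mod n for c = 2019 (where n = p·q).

m₁ = c^(d_p) mod p: c ≡ 21 (mod 37), and 21^17 mod 37 = 30.
m₂ = c^(d_q) mod q: c ≡ 79 (mod 97), and 79^65 mod 97 = 79.
h = q_inv·(m₁ − m₂) mod p = 29·(30 − 79) mod 37 = 22.
m = m₂ + h·q = 79 + 22·97 = 2213.

2213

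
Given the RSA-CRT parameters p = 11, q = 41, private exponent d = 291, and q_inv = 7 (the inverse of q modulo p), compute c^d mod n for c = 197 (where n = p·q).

131

d_p = d mod (p−1) = 291 mod 10 = 1; d_q = d mod (q−1) = 11.
m₁ = c^(d_p) mod p: c ≡ 10 (mod 11), and 10^1 mod 11 = 10.
m₂ = c^(d_q) mod q: c ≡ 33 (mod 41), and 33^11 mod 41 = 8.
h = q_inv·(m₁ − m₂) mod p = 7·(10 − 8) mod 11 = 3.
m = m₂ + h·q = 8 + 3·41 = 131.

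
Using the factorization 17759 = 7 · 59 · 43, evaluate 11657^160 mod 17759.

Mod 7: 11657 ≡ 2; by Fermat, exponent reduces to 160 mod 6 = 4; 2^4 ≡ 2 (mod 7).
Mod 59: 11657 ≡ 34; by Fermat, exponent reduces to 160 mod 58 = 44; 34^44 ≡ 5 (mod 59).
Mod 43: 11657 ≡ 4; by Fermat, exponent reduces to 160 mod 42 = 34; 4^34 ≡ 11 (mod 43).
Combine by CRT: x ≡ 2 (mod 7), x ≡ 5 (mod 59), x ≡ 11 (mod 43) ⇒ x ≡ 9858 (mod 17759).

9858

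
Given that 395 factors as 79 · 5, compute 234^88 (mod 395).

Mod 79: 234 ≡ 76; by Fermat, exponent reduces to 88 mod 78 = 10; 76^10 ≡ 36 (mod 79).
Mod 5: 234 ≡ 4; since 4 | 88, by Fermat 4^88 ≡ 1 (mod 5).
Combine by CRT: x ≡ 36 (mod 79), x ≡ 1 (mod 5) ⇒ x ≡ 36 (mod 395).

36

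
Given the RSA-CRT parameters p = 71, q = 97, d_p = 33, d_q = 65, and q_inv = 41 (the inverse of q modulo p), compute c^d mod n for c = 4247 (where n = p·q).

m₁ = c^(d_p) mod p: c ≡ 58 (mod 71), and 58^33 mod 71 = 50.
m₂ = c^(d_q) mod q: c ≡ 76 (mod 97), and 76^65 mod 97 = 41.
h = q_inv·(m₁ − m₂) mod p = 41·(50 − 41) mod 71 = 14.
m = m₂ + h·q = 41 + 14·97 = 1399.

1399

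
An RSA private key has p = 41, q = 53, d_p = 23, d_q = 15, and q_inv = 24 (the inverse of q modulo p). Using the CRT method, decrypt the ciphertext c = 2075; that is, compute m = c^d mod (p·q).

m₁ = c^(d_p) mod p: c ≡ 25 (mod 41), and 25^23 mod 41 = 4.
m₂ = c^(d_q) mod q: c ≡ 8 (mod 53), and 8^15 mod 53 = 41.
h = q_inv·(m₁ − m₂) mod p = 24·(4 − 41) mod 41 = 14.
m = m₂ + h·q = 41 + 14·53 = 783.

783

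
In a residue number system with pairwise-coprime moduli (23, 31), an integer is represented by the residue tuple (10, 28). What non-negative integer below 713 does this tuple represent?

From x ≡ 10 (mod 23) write x = 10 + 23t. Substituting into x ≡ 28 (mod 31) gives 23t ≡ 18 (mod 31), and since 23⁻¹ ≡ 27 (mod 31), t ≡ 21. Hence x ≡ 10 + 23·21 = 493 (mod 713).

493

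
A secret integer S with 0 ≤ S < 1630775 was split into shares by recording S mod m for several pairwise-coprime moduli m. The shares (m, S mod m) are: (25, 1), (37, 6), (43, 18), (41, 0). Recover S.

From S ≡ 1 (mod 25) write S = 1 + 25t. Substituting into S ≡ 6 (mod 37) gives 25t ≡ 5 (mod 37), and since 25⁻¹ ≡ 3 (mod 37), t ≡ 15. Hence S ≡ 1 + 25·15 = 376 (mod 925).
From S ≡ 376 (mod 925) write S = 376 + 925t. Substituting into S ≡ 18 (mod 43) gives 925t ≡ 29 (mod 43), and since 22⁻¹ ≡ 2 (mod 43), t ≡ 15. Hence S ≡ 376 + 925·15 = 14251 (mod 39775).
From S ≡ 14251 (mod 39775) write S = 14251 + 39775t. Substituting into S ≡ 0 (mod 41) gives 39775t ≡ 17 (mod 41), and since 5⁻¹ ≡ 33 (mod 41), t ≡ 28. Hence S ≡ 14251 + 39775·28 = 1127951 (mod 1630775).

1127951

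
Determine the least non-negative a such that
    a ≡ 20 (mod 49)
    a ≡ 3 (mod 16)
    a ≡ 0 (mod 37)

Combine the congruences pairwise.
From a ≡ 20 (mod 49) write a = 20 + 49t. Substituting into a ≡ 3 (mod 16) gives 49t ≡ 15 (mod 16), and since 1⁻¹ ≡ 1 (mod 16), t ≡ 15. Hence a ≡ 20 + 49·15 = 755 (mod 784).
From a ≡ 755 (mod 784) write a = 755 + 784t. Substituting into a ≡ 0 (mod 37) gives 784t ≡ 22 (mod 37), and since 7⁻¹ ≡ 16 (mod 37), t ≡ 19. Hence a ≡ 755 + 784·19 = 15651 (mod 29008).

15651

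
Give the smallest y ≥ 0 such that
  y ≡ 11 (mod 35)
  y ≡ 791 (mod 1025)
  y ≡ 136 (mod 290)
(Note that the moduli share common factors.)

gcd(35, 1025) = 5 and 5 | (791 − 11), so the pair is consistent; merging gives y ≡ 6941 (mod 7175), where 7175 = lcm(35, 1025).
gcd(7175, 290) = 5 and 5 | (136 − 6941), so the pair is consistent; merging gives y ≡ 186316 (mod 416150), where 416150 = lcm(7175, 290).
The solution is unique modulo lcm(35, 1025, 290) = 416150.

186316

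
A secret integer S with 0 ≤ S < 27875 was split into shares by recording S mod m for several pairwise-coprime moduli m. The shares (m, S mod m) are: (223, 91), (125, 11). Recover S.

From S ≡ 91 (mod 223) write S = 91 + 223t. Substituting into S ≡ 11 (mod 125) gives 223t ≡ 45 (mod 125), and since 98⁻¹ ≡ 37 (mod 125), t ≡ 40. Hence S ≡ 91 + 223·40 = 9011 (mod 27875).

9011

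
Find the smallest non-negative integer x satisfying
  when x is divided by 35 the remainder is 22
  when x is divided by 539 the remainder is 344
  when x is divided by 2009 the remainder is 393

Combine the congruences pairwise.
gcd(35, 539) = 7 and 7 | (344 − 22), so the pair is consistent; merging gives x ≡ 1422 (mod 2695), where 2695 = lcm(35, 539).
gcd(2695, 2009) = 49 and 49 | (393 − 1422), so the pair is consistent; merging gives x ≡ 52627 (mod 110495), where 110495 = lcm(2695, 2009).
The solution is unique modulo lcm(35, 539, 2009) = 110495.

52627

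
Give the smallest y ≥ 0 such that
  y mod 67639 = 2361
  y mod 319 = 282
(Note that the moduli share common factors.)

gcd(67639, 319) = 11 and 11 | (282 − 2361), so the pair is consistent; merging gives y ≡ 949307 (mod 1961531), where 1961531 = lcm(67639, 319).
The solution is unique modulo lcm(67639, 319) = 1961531.

949307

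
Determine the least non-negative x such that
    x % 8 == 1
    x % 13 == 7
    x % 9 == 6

From x ≡ 1 (mod 8) write x = 1 + 8t. Substituting into x ≡ 7 (mod 13) gives 8t ≡ 6 (mod 13), and since 8⁻¹ ≡ 5 (mod 13), t ≡ 4. Hence x ≡ 1 + 8·4 = 33 (mod 104).
From x ≡ 33 (mod 104) write x = 33 + 104t. Substituting into x ≡ 6 (mod 9) gives 104t ≡ 0 (mod 9), and since 5⁻¹ ≡ 2 (mod 9), t ≡ 0. Hence x ≡ 33 + 104·0 = 33 (mod 936).

33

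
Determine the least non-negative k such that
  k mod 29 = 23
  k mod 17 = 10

From k ≡ 23 (mod 29) write k = 23 + 29t. Substituting into k ≡ 10 (mod 17) gives 29t ≡ 4 (mod 17), and since 12⁻¹ ≡ 10 (mod 17), t ≡ 6. Hence k ≡ 23 + 29·6 = 197 (mod 493).

197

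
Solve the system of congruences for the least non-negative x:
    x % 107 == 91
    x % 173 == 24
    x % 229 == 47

454841

The moduli are pairwise coprime; N = 107·173·229 = 4239019.
N/107 = 39617; 39617 ≡ 27 (mod 107); 27·4 ≡ 1, so inverse 4.
N/173 = 24503; 24503 ≡ 110 (mod 173); 110·162 ≡ 1, so inverse 162.
N/229 = 18511; 18511 ≡ 191 (mod 229); 191·6 ≡ 1, so inverse 6.
x ≡ 91·39617·4 + 24·24503·162 + 47·18511·6 = 114908354.
114908354 mod 4239019 = 454841.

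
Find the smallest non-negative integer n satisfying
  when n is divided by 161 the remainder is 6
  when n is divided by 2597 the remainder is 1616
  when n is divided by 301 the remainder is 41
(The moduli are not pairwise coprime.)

gcd(161, 2597) = 7 and 7 | (1616 − 6), so the pair is consistent; merging gives n ≡ 1616 (mod 59731), where 59731 = lcm(161, 2597).
gcd(59731, 301) = 7 and 7 | (41 − 1616), so the pair is consistent; merging gives n ≡ 240540 (mod 2568433), where 2568433 = lcm(59731, 301).
The solution is unique modulo lcm(161, 2597, 301) = 2568433.

240540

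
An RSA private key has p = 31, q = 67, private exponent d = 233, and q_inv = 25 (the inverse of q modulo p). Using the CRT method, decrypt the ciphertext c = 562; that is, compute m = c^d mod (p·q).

d_p = d mod (p−1) = 233 mod 30 = 23; d_q = d mod (q−1) = 35.
m₁ = c^(d_p) mod p: c ≡ 4 (mod 31), and 4^23 mod 31 = 2.
m₂ = c^(d_q) mod q: c ≡ 26 (mod 67), and 26^35 mod 67 = 6.
h = q_inv·(m₁ − m₂) mod p = 25·(2 − 6) mod 31 = 24.
m = m₂ + h·q = 6 + 24·67 = 1614.

1614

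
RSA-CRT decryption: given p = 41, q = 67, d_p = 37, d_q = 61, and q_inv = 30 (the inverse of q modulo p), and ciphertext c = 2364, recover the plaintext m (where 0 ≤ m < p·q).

2556

m₁ = c^(d_p) mod p: c ≡ 27 (mod 41), and 27^37 mod 41 = 14.
m₂ = c^(d_q) mod q: c ≡ 19 (mod 67), and 19^61 mod 67 = 10.
h = q_inv·(m₁ − m₂) mod p = 30·(14 − 10) mod 41 = 38.
m = m₂ + h·q = 10 + 38·67 = 2556.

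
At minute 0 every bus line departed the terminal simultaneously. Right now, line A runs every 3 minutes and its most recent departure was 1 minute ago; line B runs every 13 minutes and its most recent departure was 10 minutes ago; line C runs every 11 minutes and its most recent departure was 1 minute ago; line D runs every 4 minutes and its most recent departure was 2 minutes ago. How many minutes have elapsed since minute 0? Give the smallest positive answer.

The moduli are pairwise coprime; N = 3·13·11·4 = 1716.
N/3 = 572; 572 ≡ 2 (mod 3); 2·2 ≡ 1, so inverse 2.
N/13 = 132; 132 ≡ 2 (mod 13); 2·7 ≡ 1, so inverse 7.
N/11 = 156; 156 ≡ 2 (mod 11); 2·6 ≡ 1, so inverse 6.
N/4 = 429; 429 ≡ 1 (mod 4), inverse 1.
t ≡ 1·572·2 + 10·132·7 + 1·156·6 + 2·429·1 = 12178.
12178 mod 1716 = 166.

166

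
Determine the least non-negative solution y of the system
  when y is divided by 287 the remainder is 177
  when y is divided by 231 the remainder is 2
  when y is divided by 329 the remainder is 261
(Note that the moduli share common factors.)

161471

gcd(287, 231) = 7 and 7 | (2 − 177), so the pair is consistent; merging gives y ≡ 464 (mod 9471), where 9471 = lcm(287, 231).
gcd(9471, 329) = 7 and 7 | (261 − 464), so the pair is consistent; merging gives y ≡ 161471 (mod 445137), where 445137 = lcm(9471, 329).
The solution is unique modulo lcm(287, 231, 329) = 445137.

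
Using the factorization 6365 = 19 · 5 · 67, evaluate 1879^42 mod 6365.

216

Mod 19: 1879 ≡ 17; by Fermat, exponent reduces to 42 mod 18 = 6; 17^6 ≡ 7 (mod 19).
Mod 5: 1879 ≡ 4; by Fermat, exponent reduces to 42 mod 4 = 2; 4^2 ≡ 1 (mod 5).
Mod 67: 1879 ≡ 3; 3^42 ≡ 15 (mod 67).
Combine by CRT: x ≡ 7 (mod 19), x ≡ 1 (mod 5), x ≡ 15 (mod 67) ⇒ x ≡ 216 (mod 6365).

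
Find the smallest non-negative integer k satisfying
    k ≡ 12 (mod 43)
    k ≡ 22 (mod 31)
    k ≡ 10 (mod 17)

From k ≡ 12 (mod 43) write k = 12 + 43t. Substituting into k ≡ 22 (mod 31) gives 43t ≡ 10 (mod 31), and since 12⁻¹ ≡ 13 (mod 31), t ≡ 6. Hence k ≡ 12 + 43·6 = 270 (mod 1333).
From k ≡ 270 (mod 1333) write k = 270 + 1333t. Substituting into k ≡ 10 (mod 17) gives 1333t ≡ 12 (mod 17), and since 7⁻¹ ≡ 5 (mod 17), t ≡ 9. Hence k ≡ 270 + 1333·9 = 12267 (mod 22661).

12267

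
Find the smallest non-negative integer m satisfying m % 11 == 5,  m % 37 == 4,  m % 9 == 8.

The moduli are pairwise coprime; N = 11·37·9 = 3663.
N/11 = 333; 333 ≡ 3 (mod 11); 3·4 ≡ 1, so inverse 4.
N/37 = 99; 99 ≡ 25 (mod 37); 25·3 ≡ 1, so inverse 3.
N/9 = 407; 407 ≡ 2 (mod 9); 2·5 ≡ 1, so inverse 5.
m ≡ 5·333·4 + 4·99·3 + 8·407·5 = 24128.
24128 mod 3663 = 2150.

2150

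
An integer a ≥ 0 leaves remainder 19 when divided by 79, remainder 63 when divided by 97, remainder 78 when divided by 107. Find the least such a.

The moduli are pairwise coprime; N = 79·97·107 = 819941.
N/79 = 10379; 10379 ≡ 30 (mod 79); 30·29 ≡ 1, so inverse 29.
N/97 = 8453; 8453 ≡ 14 (mod 97); 14·7 ≡ 1, so inverse 7.
N/107 = 7663; 7663 ≡ 66 (mod 107); 66·60 ≡ 1, so inverse 60.
a ≡ 19·10379·29 + 63·8453·7 + 78·7663·60 = 45309442.
45309442 mod 819941 = 212687.

212687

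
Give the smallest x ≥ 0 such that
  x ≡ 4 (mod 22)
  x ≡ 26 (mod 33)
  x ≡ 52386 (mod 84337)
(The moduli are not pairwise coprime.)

221060

gcd(22, 33) = 11 and 11 | (26 − 4), so the pair is consistent; merging gives x ≡ 26 (mod 66), where 66 = lcm(22, 33).
gcd(66, 84337) = 11 and 11 | (52386 − 26), so the pair is consistent; merging gives x ≡ 221060 (mod 506022), where 506022 = lcm(66, 84337).
The solution is unique modulo lcm(22, 33, 84337) = 506022.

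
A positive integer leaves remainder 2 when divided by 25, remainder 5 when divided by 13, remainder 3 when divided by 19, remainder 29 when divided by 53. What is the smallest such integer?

277802

Combine the congruences pairwise.
From x ≡ 2 (mod 25) write x = 2 + 25t. Substituting into x ≡ 5 (mod 13) gives 25t ≡ 3 (mod 13), and since 12⁻¹ ≡ 12 (mod 13), t ≡ 10. Hence x ≡ 2 + 25·10 = 252 (mod 325).
From x ≡ 252 (mod 325) write x = 252 + 325t. Substituting into x ≡ 3 (mod 19) gives 325t ≡ 17 (mod 19), and since 2⁻¹ ≡ 10 (mod 19), t ≡ 18. Hence x ≡ 252 + 325·18 = 6102 (mod 6175).
From x ≡ 6102 (mod 6175) write x = 6102 + 6175t. Substituting into x ≡ 29 (mod 53) gives 6175t ≡ 22 (mod 53), and since 27⁻¹ ≡ 2 (mod 53), t ≡ 44. Hence x ≡ 6102 + 6175·44 = 277802 (mod 327275).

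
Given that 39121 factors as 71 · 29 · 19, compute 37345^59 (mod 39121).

Mod 71: 37345 ≡ 70; 70^59 ≡ 70 (mod 71).
Mod 29: 37345 ≡ 22; by Fermat, exponent reduces to 59 mod 28 = 3; 22^3 ≡ 5 (mod 29).
Mod 19: 37345 ≡ 10; by Fermat, exponent reduces to 59 mod 18 = 5; 10^5 ≡ 3 (mod 19).
Combine by CRT: x ≡ 70 (mod 71), x ≡ 5 (mod 29), x ≡ 3 (mod 19) ⇒ x ≡ 28541 (mod 39121).

28541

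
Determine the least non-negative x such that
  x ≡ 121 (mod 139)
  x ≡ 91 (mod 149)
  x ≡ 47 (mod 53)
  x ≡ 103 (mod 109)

6793746

From x ≡ 121 (mod 139) write x = 121 + 139t. Substituting into x ≡ 91 (mod 149) gives 139t ≡ 119 (mod 149), and since 139⁻¹ ≡ 134 (mod 149), t ≡ 3. Hence x ≡ 121 + 139·3 = 538 (mod 20711).
From x ≡ 538 (mod 20711) write x = 538 + 20711t. Substituting into x ≡ 47 (mod 53) gives 20711t ≡ 39 (mod 53), and since 41⁻¹ ≡ 22 (mod 53), t ≡ 10. Hence x ≡ 538 + 20711·10 = 207648 (mod 1097683).
From x ≡ 207648 (mod 1097683) write x = 207648 + 1097683t. Substituting into x ≡ 103 (mod 109) gives 1097683t ≡ 100 (mod 109), and since 53⁻¹ ≡ 72 (mod 109), t ≡ 6. Hence x ≡ 207648 + 1097683·6 = 6793746 (mod 119647447).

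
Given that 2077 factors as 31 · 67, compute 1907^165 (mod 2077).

Mod 31: 1907 ≡ 16; by Fermat, exponent reduces to 165 mod 30 = 15; 16^15 ≡ 1 (mod 31).
Mod 67: 1907 ≡ 31; by Fermat, exponent reduces to 165 mod 66 = 33; 31^33 ≡ 66 (mod 67).
Combine by CRT: x ≡ 1 (mod 31), x ≡ 66 (mod 67) ⇒ x ≡ 1272 (mod 2077).

1272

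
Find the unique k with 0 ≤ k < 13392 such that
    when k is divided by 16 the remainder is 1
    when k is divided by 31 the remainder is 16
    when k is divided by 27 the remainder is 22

The moduli are pairwise coprime; N = 16·31·27 = 13392.
N/16 = 837; 837 ≡ 5 (mod 16); 5·13 ≡ 1, so inverse 13.
N/31 = 432; 432 ≡ 29 (mod 31); 29·15 ≡ 1, so inverse 15.
N/27 = 496; 496 ≡ 10 (mod 27); 10·19 ≡ 1, so inverse 19.
k ≡ 1·837·13 + 16·432·15 + 22·496·19 = 321889.
321889 mod 13392 = 481.

481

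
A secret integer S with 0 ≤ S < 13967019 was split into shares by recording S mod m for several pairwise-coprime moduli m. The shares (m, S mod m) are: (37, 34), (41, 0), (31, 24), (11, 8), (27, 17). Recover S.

The moduli are pairwise coprime; N = 37·41·31·11·27 = 13967019.
N/37 = 377487; 377487 ≡ 13 (mod 37); 13·20 ≡ 1, so inverse 20.
N/41 = 340659; 340659 ≡ 31 (mod 41); 31·4 ≡ 1, so inverse 4.
N/31 = 450549; 450549 ≡ 26 (mod 31); 26·6 ≡ 1, so inverse 6.
N/11 = 1269729; 1269729 ≡ 10 (mod 11); 10·10 ≡ 1, so inverse 10.
N/27 = 517297; 517297 ≡ 4 (mod 27); 4·7 ≡ 1, so inverse 7.
S ≡ 34·377487·20 + 0·340659·4 + 24·450549·6 + 8·1269729·10 + 17·517297·7 = 484706879.
484706879 mod 13967019 = 9828233.

9828233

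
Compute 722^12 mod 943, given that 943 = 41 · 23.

Mod 41: 722 ≡ 25; 25^12 ≡ 10 (mod 41).
Mod 23: 722 ≡ 9; 9^12 ≡ 9 (mod 23).
Combine by CRT: x ≡ 10 (mod 41), x ≡ 9 (mod 23) ⇒ x ≡ 584 (mod 943).

584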